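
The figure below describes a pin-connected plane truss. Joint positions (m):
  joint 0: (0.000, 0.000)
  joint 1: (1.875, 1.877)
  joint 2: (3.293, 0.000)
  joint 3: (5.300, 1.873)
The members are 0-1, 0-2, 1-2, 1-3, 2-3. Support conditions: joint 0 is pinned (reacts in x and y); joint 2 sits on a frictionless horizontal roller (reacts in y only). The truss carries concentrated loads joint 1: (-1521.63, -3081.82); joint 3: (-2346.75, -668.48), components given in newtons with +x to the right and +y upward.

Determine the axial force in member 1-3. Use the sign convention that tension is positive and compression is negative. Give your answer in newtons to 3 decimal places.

N=4 nodes, M=5 members, R=3 reactions → 2N=8, M+R=8
member 0 (0-1): L=2.6531, (cx,cy)=(0.7067,0.7075)
member 1 (0-2): L=3.2930, (cx,cy)=(1.0000,0.0000)
member 2 (1-2): L=2.3524, (cx,cy)=(0.6028,-0.7979)
member 3 (1-3): L=3.4250, (cx,cy)=(1.0000,-0.0012)
member 4 (2-3): L=2.7452, (cx,cy)=(0.7311,0.6823)
solve A·x = −loads:
  F[0-1] = -4412.4787 N (compression)
  F[0-2] = -749.9500 N (compression)
  F[1-2] = +52.4351 N (tension)
  F[1-3] = -1628.4082 N (compression)
  F[2-3] = -982.5621 N (compression)
  Rx@0 = +3868.3800 N
  Ry@0 = +3121.7563 N
  Ry@2 = +628.5437 N

-1628.408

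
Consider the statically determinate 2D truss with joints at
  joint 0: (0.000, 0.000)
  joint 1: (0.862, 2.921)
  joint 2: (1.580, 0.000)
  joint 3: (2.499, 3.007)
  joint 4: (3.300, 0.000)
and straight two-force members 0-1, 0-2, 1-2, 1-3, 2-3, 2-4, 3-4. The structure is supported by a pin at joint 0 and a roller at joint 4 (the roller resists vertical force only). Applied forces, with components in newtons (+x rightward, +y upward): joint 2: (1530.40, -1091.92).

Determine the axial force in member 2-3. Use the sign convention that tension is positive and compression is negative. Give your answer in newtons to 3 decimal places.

563.364

N=5 nodes, M=7 members, R=3 reactions → 2N=10, M+R=10
member 0 (0-1): L=3.0455, (cx,cy)=(0.2830,0.9591)
member 1 (0-2): L=1.5800, (cx,cy)=(1.0000,0.0000)
member 2 (1-2): L=3.0080, (cx,cy)=(0.2387,-0.9711)
member 3 (1-3): L=1.6393, (cx,cy)=(0.9986,0.0525)
member 4 (2-3): L=3.1443, (cx,cy)=(0.2923,0.9563)
member 5 (2-4): L=1.7200, (cx,cy)=(1.0000,0.0000)
member 6 (3-4): L=3.1119, (cx,cy)=(0.2574,-0.9663)
solve A·x = −loads:
  F[0-1] = -593.3861 N (compression)
  F[0-2] = +1698.3504 N (tension)
  F[1-2] = +569.6214 N (tension)
  F[1-3] = -304.3386 N (compression)
  F[2-3] = +563.3642 N (tension)
  F[2-4] = +139.2621 N (tension)
  F[3-4] = -541.0284 N (compression)
  Rx@0 = -1530.4000 N
  Ry@0 = +569.1219 N
  Ry@4 = +522.7981 N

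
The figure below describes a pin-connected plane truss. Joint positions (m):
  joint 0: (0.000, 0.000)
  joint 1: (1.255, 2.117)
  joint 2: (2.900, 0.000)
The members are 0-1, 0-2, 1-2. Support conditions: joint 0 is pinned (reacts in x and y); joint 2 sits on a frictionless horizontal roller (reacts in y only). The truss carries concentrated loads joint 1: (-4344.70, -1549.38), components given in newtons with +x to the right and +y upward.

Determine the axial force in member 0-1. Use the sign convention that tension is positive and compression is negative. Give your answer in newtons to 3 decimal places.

N=3 nodes, M=3 members, R=3 reactions → 2N=6, M+R=6
member 0 (0-1): L=2.4610, (cx,cy)=(0.5099,0.8602)
member 1 (0-2): L=2.9000, (cx,cy)=(1.0000,0.0000)
member 2 (1-2): L=2.6810, (cx,cy)=(0.6136,-0.7896)
solve A·x = −loads:
  F[0-1] = -4708.7614 N (compression)
  F[0-2] = -1943.4804 N (compression)
  F[1-2] = +3167.4492 N (tension)
  Rx@0 = +4344.7000 N
  Ry@0 = +4050.5034 N
  Ry@2 = -2501.1234 N

-4708.761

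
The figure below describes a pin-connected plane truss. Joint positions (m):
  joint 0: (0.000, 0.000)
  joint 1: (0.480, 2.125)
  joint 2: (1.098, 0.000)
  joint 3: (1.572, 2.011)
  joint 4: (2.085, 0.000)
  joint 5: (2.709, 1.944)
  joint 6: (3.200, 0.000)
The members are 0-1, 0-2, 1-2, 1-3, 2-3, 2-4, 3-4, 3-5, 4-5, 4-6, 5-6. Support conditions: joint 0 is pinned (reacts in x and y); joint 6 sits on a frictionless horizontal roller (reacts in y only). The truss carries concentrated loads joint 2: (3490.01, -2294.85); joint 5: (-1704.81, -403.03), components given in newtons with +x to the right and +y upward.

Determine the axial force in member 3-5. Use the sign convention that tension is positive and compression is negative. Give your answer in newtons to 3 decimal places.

-1601.285

N=7 nodes, M=11 members, R=3 reactions → 2N=14, M+R=14
member 0 (0-1): L=2.1785, (cx,cy)=(0.2203,0.9754)
member 1 (0-2): L=1.0980, (cx,cy)=(1.0000,0.0000)
member 2 (1-2): L=2.2130, (cx,cy)=(0.2793,-0.9602)
member 3 (1-3): L=1.0979, (cx,cy)=(0.9946,-0.1038)
member 4 (2-3): L=2.0661, (cx,cy)=(0.2294,0.9733)
member 5 (2-4): L=0.9870, (cx,cy)=(1.0000,0.0000)
member 6 (3-4): L=2.0754, (cx,cy)=(0.2472,-0.9690)
member 7 (3-5): L=1.1390, (cx,cy)=(0.9983,-0.0588)
member 8 (4-5): L=2.0417, (cx,cy)=(0.3056,0.9522)
member 9 (4-6): L=1.1150, (cx,cy)=(1.0000,0.0000)
member 10 (5-6): L=2.0050, (cx,cy)=(0.2449,-0.9696)
solve A·x = −loads:
  F[0-1] = -2670.5706 N (compression)
  F[0-2] = +2373.6103 N (tension)
  F[1-2] = +2863.7856 N (tension)
  F[1-3] = -1395.6771 N (compression)
  F[2-3] = -467.4750 N (compression)
  F[2-4] = -209.4300 N (compression)
  F[3-4] = +417.2342 N (tension)
  F[3-5] = -1601.2854 N (compression)
  F[4-5] = -424.6041 N (compression)
  F[4-6] = +23.4736 N (tension)
  F[5-6] = -95.8570 N (compression)
  Rx@0 = -1785.2000 N
  Ry@0 = +2604.9416 N
  Ry@6 = +92.9384 N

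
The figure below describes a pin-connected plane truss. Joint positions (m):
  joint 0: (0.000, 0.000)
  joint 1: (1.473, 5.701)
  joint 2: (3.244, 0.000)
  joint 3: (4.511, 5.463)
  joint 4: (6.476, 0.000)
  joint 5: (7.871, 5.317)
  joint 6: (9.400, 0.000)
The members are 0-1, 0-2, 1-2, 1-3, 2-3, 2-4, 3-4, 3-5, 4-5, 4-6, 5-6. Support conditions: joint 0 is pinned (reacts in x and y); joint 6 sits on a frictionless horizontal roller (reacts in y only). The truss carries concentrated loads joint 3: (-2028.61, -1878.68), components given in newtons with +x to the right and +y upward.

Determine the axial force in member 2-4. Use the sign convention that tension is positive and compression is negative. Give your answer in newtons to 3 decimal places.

-248.254

N=7 nodes, M=11 members, R=3 reactions → 2N=14, M+R=14
member 0 (0-1): L=5.8882, (cx,cy)=(0.2502,0.9682)
member 1 (0-2): L=3.2440, (cx,cy)=(1.0000,0.0000)
member 2 (1-2): L=5.9697, (cx,cy)=(0.2967,-0.9550)
member 3 (1-3): L=3.0473, (cx,cy)=(0.9969,-0.0781)
member 4 (2-3): L=5.6080, (cx,cy)=(0.2259,0.9741)
member 5 (2-4): L=3.2320, (cx,cy)=(1.0000,0.0000)
member 6 (3-4): L=5.8057, (cx,cy)=(0.3385,-0.9410)
member 7 (3-5): L=3.3632, (cx,cy)=(0.9991,-0.0434)
member 8 (4-5): L=5.4970, (cx,cy)=(0.2538,0.9673)
member 9 (4-6): L=2.9240, (cx,cy)=(1.0000,0.0000)
member 10 (5-6): L=5.5325, (cx,cy)=(0.2764,-0.9611)
solve A·x = −loads:
  F[0-1] = -2226.8864 N (compression)
  F[0-2] = -1471.5310 N (compression)
  F[1-2] = +2360.8730 N (tension)
  F[1-3] = -1261.3147 N (compression)
  F[2-3] = -2314.4336 N (compression)
  F[2-4] = -248.2545 N (compression)
  F[3-4] = +287.8353 N (tension)
  F[3-5] = +150.9751 N (tension)
  F[4-5] = -280.0140 N (compression)
  F[4-6] = -79.7717 N (compression)
  F[5-6] = +288.6433 N (tension)
  Rx@0 = +2028.6100 N
  Ry@0 = +2156.0812 N
  Ry@6 = -277.4012 N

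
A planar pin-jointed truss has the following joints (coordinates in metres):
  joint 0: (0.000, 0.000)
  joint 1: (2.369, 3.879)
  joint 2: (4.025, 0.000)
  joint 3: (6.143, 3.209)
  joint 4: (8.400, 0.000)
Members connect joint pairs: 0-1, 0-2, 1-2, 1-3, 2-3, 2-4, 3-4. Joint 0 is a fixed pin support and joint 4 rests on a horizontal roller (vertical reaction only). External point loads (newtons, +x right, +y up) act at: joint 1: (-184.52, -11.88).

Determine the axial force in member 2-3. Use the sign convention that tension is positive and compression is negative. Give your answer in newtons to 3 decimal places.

-76.831

N=5 nodes, M=7 members, R=3 reactions → 2N=10, M+R=10
member 0 (0-1): L=4.5452, (cx,cy)=(0.5212,0.8534)
member 1 (0-2): L=4.0250, (cx,cy)=(1.0000,0.0000)
member 2 (1-2): L=4.2177, (cx,cy)=(0.3926,-0.9197)
member 3 (1-3): L=3.8330, (cx,cy)=(0.9846,-0.1748)
member 4 (2-3): L=3.8449, (cx,cy)=(0.5509,0.8346)
member 5 (2-4): L=4.3750, (cx,cy)=(1.0000,0.0000)
member 6 (3-4): L=3.9232, (cx,cy)=(0.5753,-0.8179)
solve A·x = −loads:
  F[0-1] = -109.8373 N (compression)
  F[0-2] = -127.2718 N (compression)
  F[1-2] = +69.7226 N (tension)
  F[1-3] = +101.4585 N (tension)
  F[2-3] = -76.8313 N (compression)
  F[2-4] = -57.5737 N (compression)
  F[3-4] = +100.0775 N (tension)
  Rx@0 = +184.5200 N
  Ry@0 = +93.7383 N
  Ry@4 = -81.8583 N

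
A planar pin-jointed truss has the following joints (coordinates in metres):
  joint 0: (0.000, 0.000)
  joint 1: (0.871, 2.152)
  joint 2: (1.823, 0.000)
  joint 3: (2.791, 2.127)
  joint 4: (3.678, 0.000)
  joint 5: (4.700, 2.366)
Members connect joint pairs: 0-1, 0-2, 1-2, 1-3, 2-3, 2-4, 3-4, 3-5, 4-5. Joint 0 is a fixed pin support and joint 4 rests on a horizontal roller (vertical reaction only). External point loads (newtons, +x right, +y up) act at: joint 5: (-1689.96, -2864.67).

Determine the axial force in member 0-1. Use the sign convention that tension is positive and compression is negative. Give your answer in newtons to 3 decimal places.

N=6 nodes, M=9 members, R=3 reactions → 2N=12, M+R=12
member 0 (0-1): L=2.3216, (cx,cy)=(0.3752,0.9270)
member 1 (0-2): L=1.8230, (cx,cy)=(1.0000,0.0000)
member 2 (1-2): L=2.3532, (cx,cy)=(0.4046,-0.9145)
member 3 (1-3): L=1.9202, (cx,cy)=(0.9999,-0.0130)
member 4 (2-3): L=2.3369, (cx,cy)=(0.4142,0.9102)
member 5 (2-4): L=1.8550, (cx,cy)=(1.0000,0.0000)
member 6 (3-4): L=2.3045, (cx,cy)=(0.3849,-0.9230)
member 7 (3-5): L=1.9239, (cx,cy)=(0.9923,0.1242)
member 8 (4-5): L=2.5773, (cx,cy)=(0.3965,0.9180)
solve A·x = −loads:
  F[0-1] = -314.0648 N (compression)
  F[0-2] = -1572.1307 N (compression)
  F[1-2] = +321.8696 N (tension)
  F[1-3] = -248.0661 N (compression)
  F[2-3] = -323.4027 N (compression)
  F[2-4] = -1307.9544 N (compression)
  F[3-4] = +250.5259 N (tension)
  F[3-5] = -482.1661 N (compression)
  F[4-5] = -3055.2494 N (compression)
  Rx@0 = +1689.9600 N
  Ry@0 = +291.1236 N
  Ry@4 = +2573.5464 N

-314.065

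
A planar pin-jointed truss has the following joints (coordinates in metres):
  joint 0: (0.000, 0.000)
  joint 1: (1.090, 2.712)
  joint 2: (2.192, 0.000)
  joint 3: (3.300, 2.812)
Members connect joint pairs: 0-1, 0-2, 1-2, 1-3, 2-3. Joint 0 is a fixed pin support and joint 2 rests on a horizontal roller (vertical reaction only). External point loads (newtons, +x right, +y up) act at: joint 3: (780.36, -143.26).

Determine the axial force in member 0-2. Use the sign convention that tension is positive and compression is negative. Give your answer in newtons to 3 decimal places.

N=4 nodes, M=5 members, R=3 reactions → 2N=8, M+R=8
member 0 (0-1): L=2.9228, (cx,cy)=(0.3729,0.9279)
member 1 (0-2): L=2.1920, (cx,cy)=(1.0000,0.0000)
member 2 (1-2): L=2.9273, (cx,cy)=(0.3765,-0.9264)
member 3 (1-3): L=2.2123, (cx,cy)=(0.9990,0.0452)
member 4 (2-3): L=3.0224, (cx,cy)=(0.3666,0.9304)
solve A·x = −loads:
  F[0-1] = +1156.9572 N (tension)
  F[0-2] = +348.9031 N (tension)
  F[1-2] = -1117.1238 N (compression)
  F[1-3] = +852.8703 N (tension)
  F[2-3] = -195.4167 N (compression)
  Rx@0 = -780.3600 N
  Ry@0 = -1073.4965 N
  Ry@2 = +1216.7565 N

348.903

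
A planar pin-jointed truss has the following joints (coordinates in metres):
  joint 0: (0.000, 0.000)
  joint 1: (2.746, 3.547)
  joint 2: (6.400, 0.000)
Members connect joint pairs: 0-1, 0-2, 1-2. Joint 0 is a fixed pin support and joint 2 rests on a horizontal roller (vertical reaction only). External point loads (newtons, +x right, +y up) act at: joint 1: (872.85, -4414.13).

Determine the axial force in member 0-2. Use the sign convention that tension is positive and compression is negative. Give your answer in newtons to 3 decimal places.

2449.414

N=3 nodes, M=3 members, R=3 reactions → 2N=6, M+R=6
member 0 (0-1): L=4.4857, (cx,cy)=(0.6122,0.7907)
member 1 (0-2): L=6.4000, (cx,cy)=(1.0000,0.0000)
member 2 (1-2): L=5.0924, (cx,cy)=(0.7175,-0.6965)
solve A·x = −loads:
  F[0-1] = -2575.3934 N (compression)
  F[0-2] = +2449.4136 N (tension)
  F[1-2] = -3413.6527 N (compression)
  Rx@0 = -872.8500 N
  Ry@0 = +2036.4425 N
  Ry@2 = +2377.6875 N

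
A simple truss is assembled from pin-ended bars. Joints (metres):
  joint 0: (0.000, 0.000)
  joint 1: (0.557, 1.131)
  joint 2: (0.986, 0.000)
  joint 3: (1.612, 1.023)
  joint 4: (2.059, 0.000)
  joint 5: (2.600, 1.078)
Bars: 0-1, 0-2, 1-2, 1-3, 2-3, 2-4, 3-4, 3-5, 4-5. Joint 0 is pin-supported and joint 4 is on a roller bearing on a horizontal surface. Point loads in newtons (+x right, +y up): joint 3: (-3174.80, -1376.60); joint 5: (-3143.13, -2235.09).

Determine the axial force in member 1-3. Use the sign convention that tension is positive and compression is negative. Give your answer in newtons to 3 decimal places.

-2675.603

N=6 nodes, M=9 members, R=3 reactions → 2N=12, M+R=12
member 0 (0-1): L=1.2607, (cx,cy)=(0.4418,0.8971)
member 1 (0-2): L=0.9860, (cx,cy)=(1.0000,0.0000)
member 2 (1-2): L=1.2096, (cx,cy)=(0.3547,-0.9350)
member 3 (1-3): L=1.0605, (cx,cy)=(0.9948,-0.1018)
member 4 (2-3): L=1.1993, (cx,cy)=(0.5220,0.8530)
member 5 (2-4): L=1.0730, (cx,cy)=(1.0000,0.0000)
member 6 (3-4): L=1.1164, (cx,cy)=(0.4004,-0.9163)
member 7 (3-5): L=0.9895, (cx,cy)=(0.9985,0.0556)
member 8 (4-5): L=1.2061, (cx,cy)=(0.4485,0.8938)
solve A·x = −loads:
  F[0-1] = -3271.1407 N (compression)
  F[0-2] = -4872.7017 N (compression)
  F[1-2] = +3430.0010 N (tension)
  F[1-3] = -2675.6030 N (compression)
  F[2-3] = -3759.8426 N (compression)
  F[2-4] = -1693.7657 N (compression)
  F[3-4] = +1573.8685 N (tension)
  F[3-5] = -2082.7545 N (compression)
  F[4-5] = -2371.2400 N (compression)
  Rx@0 = +6317.9300 N
  Ry@0 = +2934.5658 N
  Ry@4 = +677.1242 N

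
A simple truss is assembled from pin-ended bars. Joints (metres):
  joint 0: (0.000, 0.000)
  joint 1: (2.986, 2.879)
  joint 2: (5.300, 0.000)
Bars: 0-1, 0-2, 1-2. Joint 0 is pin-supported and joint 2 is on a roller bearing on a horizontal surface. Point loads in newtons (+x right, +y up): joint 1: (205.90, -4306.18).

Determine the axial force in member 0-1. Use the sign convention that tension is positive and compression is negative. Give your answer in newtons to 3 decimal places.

-2547.574

N=3 nodes, M=3 members, R=3 reactions → 2N=6, M+R=6
member 0 (0-1): L=4.1479, (cx,cy)=(0.7199,0.6941)
member 1 (0-2): L=5.3000, (cx,cy)=(1.0000,0.0000)
member 2 (1-2): L=3.6937, (cx,cy)=(0.6265,-0.7794)
solve A·x = −loads:
  F[0-1] = -2547.5739 N (compression)
  F[0-2] = +2039.8661 N (tension)
  F[1-2] = -3256.0947 N (compression)
  Rx@0 = -205.9000 N
  Ry@0 = +1768.2480 N
  Ry@2 = +2537.9320 N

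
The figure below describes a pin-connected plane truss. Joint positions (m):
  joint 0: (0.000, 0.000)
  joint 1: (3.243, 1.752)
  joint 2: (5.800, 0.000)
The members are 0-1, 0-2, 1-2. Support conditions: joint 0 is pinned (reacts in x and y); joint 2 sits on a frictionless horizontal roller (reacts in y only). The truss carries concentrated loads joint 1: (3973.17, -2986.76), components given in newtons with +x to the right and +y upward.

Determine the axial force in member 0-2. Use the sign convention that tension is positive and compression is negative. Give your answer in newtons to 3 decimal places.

4188.959

N=3 nodes, M=3 members, R=3 reactions → 2N=6, M+R=6
member 0 (0-1): L=3.6860, (cx,cy)=(0.8798,0.4753)
member 1 (0-2): L=5.8000, (cx,cy)=(1.0000,0.0000)
member 2 (1-2): L=3.0996, (cx,cy)=(0.8249,-0.5652)
solve A·x = −loads:
  F[0-1] = -245.2655 N (compression)
  F[0-2] = +4188.9588 N (tension)
  F[1-2] = -5077.9249 N (compression)
  Rx@0 = -3973.1700 N
  Ry@0 = +116.5778 N
  Ry@2 = +2870.1822 N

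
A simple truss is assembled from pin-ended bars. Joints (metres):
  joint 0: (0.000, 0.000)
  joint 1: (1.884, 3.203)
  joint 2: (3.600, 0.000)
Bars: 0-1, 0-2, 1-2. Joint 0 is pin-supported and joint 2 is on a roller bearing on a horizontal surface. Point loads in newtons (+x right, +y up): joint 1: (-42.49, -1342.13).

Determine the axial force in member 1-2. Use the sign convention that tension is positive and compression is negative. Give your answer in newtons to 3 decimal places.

-753.944

N=3 nodes, M=3 members, R=3 reactions → 2N=6, M+R=6
member 0 (0-1): L=3.7160, (cx,cy)=(0.5070,0.8619)
member 1 (0-2): L=3.6000, (cx,cy)=(1.0000,0.0000)
member 2 (1-2): L=3.6337, (cx,cy)=(0.4722,-0.8815)
solve A·x = −loads:
  F[0-1] = -786.0717 N (compression)
  F[0-2] = +356.0457 N (tension)
  F[1-2] = -753.9438 N (compression)
  Rx@0 = +42.4900 N
  Ry@0 = +677.5529 N
  Ry@2 = +664.5771 N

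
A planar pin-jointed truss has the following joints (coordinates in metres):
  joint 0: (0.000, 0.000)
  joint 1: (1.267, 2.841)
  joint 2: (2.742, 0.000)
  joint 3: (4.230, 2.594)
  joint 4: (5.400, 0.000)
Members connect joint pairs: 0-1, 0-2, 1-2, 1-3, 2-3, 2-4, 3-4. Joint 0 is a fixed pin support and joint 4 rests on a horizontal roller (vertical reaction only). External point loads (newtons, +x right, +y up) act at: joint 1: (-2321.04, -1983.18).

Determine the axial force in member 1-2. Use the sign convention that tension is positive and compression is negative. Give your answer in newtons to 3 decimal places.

782.184

N=5 nodes, M=7 members, R=3 reactions → 2N=10, M+R=10
member 0 (0-1): L=3.1107, (cx,cy)=(0.4073,0.9133)
member 1 (0-2): L=2.7420, (cx,cy)=(1.0000,0.0000)
member 2 (1-2): L=3.2011, (cx,cy)=(0.4608,-0.8875)
member 3 (1-3): L=2.9733, (cx,cy)=(0.9965,-0.0831)
member 4 (2-3): L=2.9905, (cx,cy)=(0.4976,0.8674)
member 5 (2-4): L=2.6580, (cx,cy)=(1.0000,0.0000)
member 6 (3-4): L=2.8457, (cx,cy)=(0.4112,-0.9116)
solve A·x = −loads:
  F[0-1] = -2999.0263 N (compression)
  F[0-2] = -1099.5324 N (compression)
  F[1-2] = +782.1836 N (tension)
  F[1-3] = +741.6798 N (tension)
  F[2-3] = -800.3035 N (compression)
  F[2-4] = -340.9022 N (compression)
  F[3-4] = +829.1359 N (tension)
  Rx@0 = +2321.0400 N
  Ry@0 = +2738.9921 N
  Ry@4 = -755.8121 N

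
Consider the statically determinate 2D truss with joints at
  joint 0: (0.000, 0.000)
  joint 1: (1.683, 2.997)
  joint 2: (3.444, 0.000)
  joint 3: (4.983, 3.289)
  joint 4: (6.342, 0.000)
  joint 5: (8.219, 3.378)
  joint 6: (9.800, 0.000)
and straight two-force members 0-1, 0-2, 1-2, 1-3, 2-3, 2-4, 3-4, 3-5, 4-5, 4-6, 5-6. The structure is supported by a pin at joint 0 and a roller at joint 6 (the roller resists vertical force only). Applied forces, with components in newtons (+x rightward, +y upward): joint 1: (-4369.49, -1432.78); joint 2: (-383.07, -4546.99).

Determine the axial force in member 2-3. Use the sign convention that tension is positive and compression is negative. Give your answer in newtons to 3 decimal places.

660.572

N=7 nodes, M=11 members, R=3 reactions → 2N=14, M+R=14
member 0 (0-1): L=3.4372, (cx,cy)=(0.4896,0.8719)
member 1 (0-2): L=3.4440, (cx,cy)=(1.0000,0.0000)
member 2 (1-2): L=3.4761, (cx,cy)=(0.5066,-0.8622)
member 3 (1-3): L=3.3129, (cx,cy)=(0.9961,0.0881)
member 4 (2-3): L=3.6313, (cx,cy)=(0.4238,0.9057)
member 5 (2-4): L=2.8980, (cx,cy)=(1.0000,0.0000)
member 6 (3-4): L=3.5587, (cx,cy)=(0.3819,-0.9242)
member 7 (3-5): L=3.2372, (cx,cy)=(0.9996,0.0275)
member 8 (4-5): L=3.8645, (cx,cy)=(0.4857,0.8741)
member 9 (4-6): L=3.4580, (cx,cy)=(1.0000,0.0000)
member 10 (5-6): L=3.7297, (cx,cy)=(0.4239,-0.9057)
solve A·x = −loads:
  F[0-1] = -6275.8052 N (compression)
  F[0-2] = -1679.6776 N (compression)
  F[1-2] = +4579.8877 N (tension)
  F[1-3] = -1027.5865 N (compression)
  F[2-3] = +660.5721 N (tension)
  F[2-4] = +743.6236 N (tension)
  F[3-4] = -565.0824 N (compression)
  F[3-5] = -528.0295 N (compression)
  F[4-5] = +597.4642 N (tension)
  F[4-6] = +237.6362 N (tension)
  F[5-6] = -560.5976 N (compression)
  Rx@0 = +4752.5600 N
  Ry@0 = +5472.0311 N
  Ry@6 = +507.7389 N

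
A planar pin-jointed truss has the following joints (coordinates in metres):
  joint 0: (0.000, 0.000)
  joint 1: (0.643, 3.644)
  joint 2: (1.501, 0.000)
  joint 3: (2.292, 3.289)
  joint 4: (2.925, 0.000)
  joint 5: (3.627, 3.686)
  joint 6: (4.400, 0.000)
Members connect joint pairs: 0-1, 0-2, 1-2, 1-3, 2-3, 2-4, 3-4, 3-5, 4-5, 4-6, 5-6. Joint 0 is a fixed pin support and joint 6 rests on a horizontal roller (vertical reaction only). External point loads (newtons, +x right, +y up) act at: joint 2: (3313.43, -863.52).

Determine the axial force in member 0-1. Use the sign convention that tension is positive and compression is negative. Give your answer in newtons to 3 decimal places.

-577.731

N=7 nodes, M=11 members, R=3 reactions → 2N=14, M+R=14
member 0 (0-1): L=3.7003, (cx,cy)=(0.1738,0.9848)
member 1 (0-2): L=1.5010, (cx,cy)=(1.0000,0.0000)
member 2 (1-2): L=3.7436, (cx,cy)=(0.2292,-0.9734)
member 3 (1-3): L=1.6868, (cx,cy)=(0.9776,-0.2105)
member 4 (2-3): L=3.3828, (cx,cy)=(0.2338,0.9723)
member 5 (2-4): L=1.4240, (cx,cy)=(1.0000,0.0000)
member 6 (3-4): L=3.3494, (cx,cy)=(0.1890,-0.9820)
member 7 (3-5): L=1.3928, (cx,cy)=(0.9585,0.2850)
member 8 (4-5): L=3.7523, (cx,cy)=(0.1871,0.9823)
member 9 (4-6): L=1.4750, (cx,cy)=(1.0000,0.0000)
member 10 (5-6): L=3.7662, (cx,cy)=(0.2052,-0.9787)
solve A·x = −loads:
  F[0-1] = -577.7314 N (compression)
  F[0-2] = +3413.8223 N (tension)
  F[1-2] = +639.0993 N (tension)
  F[1-3] = -252.5222 N (compression)
  F[2-3] = +248.3162 N (tension)
  F[2-4] = +188.8022 N (tension)
  F[3-4] = -337.8254 N (compression)
  F[3-5] = -130.3643 N (compression)
  F[4-5] = +337.7000 N (tension)
  F[4-6] = +61.7767 N (tension)
  F[5-6] = -300.9860 N (compression)
  Rx@0 = -3313.4300 N
  Ry@0 = +568.9419 N
  Ry@6 = +294.5781 N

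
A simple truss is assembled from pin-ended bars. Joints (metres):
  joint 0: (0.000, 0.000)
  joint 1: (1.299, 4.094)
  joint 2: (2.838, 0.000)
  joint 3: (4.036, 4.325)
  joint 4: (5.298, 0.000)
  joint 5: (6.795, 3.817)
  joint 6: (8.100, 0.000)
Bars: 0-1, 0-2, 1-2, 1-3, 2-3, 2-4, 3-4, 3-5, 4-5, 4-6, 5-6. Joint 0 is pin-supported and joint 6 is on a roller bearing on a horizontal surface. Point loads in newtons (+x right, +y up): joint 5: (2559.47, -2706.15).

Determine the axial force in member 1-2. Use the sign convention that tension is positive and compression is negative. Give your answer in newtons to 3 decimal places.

-776.081

N=7 nodes, M=11 members, R=3 reactions → 2N=14, M+R=14
member 0 (0-1): L=4.2951, (cx,cy)=(0.3024,0.9532)
member 1 (0-2): L=2.8380, (cx,cy)=(1.0000,0.0000)
member 2 (1-2): L=4.3737, (cx,cy)=(0.3519,-0.9360)
member 3 (1-3): L=2.7467, (cx,cy)=(0.9965,0.0841)
member 4 (2-3): L=4.4879, (cx,cy)=(0.2669,0.9637)
member 5 (2-4): L=2.4600, (cx,cy)=(1.0000,0.0000)
member 6 (3-4): L=4.5054, (cx,cy)=(0.2801,-0.9600)
member 7 (3-5): L=2.8054, (cx,cy)=(0.9835,-0.1811)
member 8 (4-5): L=4.1001, (cx,cy)=(0.3651,0.9310)
member 9 (4-6): L=2.8020, (cx,cy)=(1.0000,0.0000)
member 10 (5-6): L=4.0339, (cx,cy)=(0.3235,-0.9462)
solve A·x = −loads:
  F[0-1] = +807.9564 N (tension)
  F[0-2] = +2315.1159 N (tension)
  F[1-2] = -776.0814 N (compression)
  F[1-3] = +519.2774 N (tension)
  F[2-3] = +753.8024 N (tension)
  F[2-4] = +1840.8101 N (tension)
  F[3-4] = -993.4506 N (compression)
  F[3-5] = +1013.6943 N (tension)
  F[4-5] = +1024.4034 N (tension)
  F[4-6] = +1188.5073 N (tension)
  F[5-6] = -3673.8266 N (compression)
  Rx@0 = -2559.4700 N
  Ry@0 = -770.1199 N
  Ry@6 = +3476.2699 N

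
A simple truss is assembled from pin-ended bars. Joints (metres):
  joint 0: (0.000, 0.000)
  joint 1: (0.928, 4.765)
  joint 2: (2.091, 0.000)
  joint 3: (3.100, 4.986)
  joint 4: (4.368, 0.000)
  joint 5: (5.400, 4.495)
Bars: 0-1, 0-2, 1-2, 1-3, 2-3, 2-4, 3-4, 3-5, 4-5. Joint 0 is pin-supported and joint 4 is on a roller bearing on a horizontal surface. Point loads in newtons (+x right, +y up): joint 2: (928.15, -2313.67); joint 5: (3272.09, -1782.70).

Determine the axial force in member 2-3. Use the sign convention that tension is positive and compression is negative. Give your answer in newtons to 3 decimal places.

N=6 nodes, M=9 members, R=3 reactions → 2N=12, M+R=12
member 0 (0-1): L=4.8545, (cx,cy)=(0.1912,0.9816)
member 1 (0-2): L=2.0910, (cx,cy)=(1.0000,0.0000)
member 2 (1-2): L=4.9049, (cx,cy)=(0.2371,-0.9715)
member 3 (1-3): L=2.1832, (cx,cy)=(0.9949,0.1012)
member 4 (2-3): L=5.0871, (cx,cy)=(0.1983,0.9801)
member 5 (2-4): L=2.2770, (cx,cy)=(1.0000,0.0000)
member 6 (3-4): L=5.1447, (cx,cy)=(0.2465,-0.9692)
member 7 (3-5): L=2.3518, (cx,cy)=(0.9780,-0.2088)
member 8 (4-5): L=4.6119, (cx,cy)=(0.2238,0.9746)
solve A·x = −loads:
  F[0-1] = +2630.8343 N (tension)
  F[0-2] = +3697.3248 N (tension)
  F[1-2] = -2542.3110 N (compression)
  F[1-3] = +1111.4343 N (tension)
  F[2-3] = +4880.4452 N (tension)
  F[2-4] = +1198.3479 N (tension)
  F[3-4] = -5824.8528 N (compression)
  F[3-5] = +3588.4507 N (tension)
  F[4-5] = -1060.4139 N (compression)
  Rx@0 = -4200.2400 N
  Ry@0 = -2582.3178 N
  Ry@4 = +6678.6878 N

4880.445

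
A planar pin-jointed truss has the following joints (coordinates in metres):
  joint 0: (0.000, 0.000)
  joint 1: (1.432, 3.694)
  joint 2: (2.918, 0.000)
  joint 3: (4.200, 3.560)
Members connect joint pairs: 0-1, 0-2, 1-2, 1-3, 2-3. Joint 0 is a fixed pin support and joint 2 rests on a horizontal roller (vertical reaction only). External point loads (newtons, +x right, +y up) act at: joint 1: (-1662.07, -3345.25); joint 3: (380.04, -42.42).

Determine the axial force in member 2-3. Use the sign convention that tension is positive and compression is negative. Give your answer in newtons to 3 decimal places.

-25.095

N=4 nodes, M=5 members, R=3 reactions → 2N=8, M+R=8
member 0 (0-1): L=3.9619, (cx,cy)=(0.3614,0.9324)
member 1 (0-2): L=2.9180, (cx,cy)=(1.0000,0.0000)
member 2 (1-2): L=3.9817, (cx,cy)=(0.3732,-0.9277)
member 3 (1-3): L=2.7712, (cx,cy)=(0.9988,-0.0484)
member 4 (2-3): L=3.7838, (cx,cy)=(0.3388,0.9409)
solve A·x = −loads:
  F[0-1] = -3566.4816 N (compression)
  F[0-2] = +7.0650 N (tension)
  F[1-2] = -41.7124 N (compression)
  F[1-3] = +388.9975 N (tension)
  F[2-3] = -25.0948 N (compression)
  Rx@0 = +1282.0300 N
  Ry@0 = +3325.3609 N
  Ry@2 = +62.3091 N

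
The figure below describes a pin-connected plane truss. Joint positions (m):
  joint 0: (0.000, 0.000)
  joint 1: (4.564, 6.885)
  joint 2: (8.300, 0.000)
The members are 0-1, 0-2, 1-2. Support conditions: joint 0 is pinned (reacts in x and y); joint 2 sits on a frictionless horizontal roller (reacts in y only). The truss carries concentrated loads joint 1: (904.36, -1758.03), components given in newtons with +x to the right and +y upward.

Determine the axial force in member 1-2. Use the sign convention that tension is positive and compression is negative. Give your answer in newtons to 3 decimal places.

-1953.367

N=3 nodes, M=3 members, R=3 reactions → 2N=6, M+R=6
member 0 (0-1): L=8.2603, (cx,cy)=(0.5525,0.8335)
member 1 (0-2): L=8.3000, (cx,cy)=(1.0000,0.0000)
member 2 (1-2): L=7.8333, (cx,cy)=(0.4769,-0.8789)
solve A·x = −loads:
  F[0-1] = -49.3609 N (compression)
  F[0-2] = +931.6329 N (tension)
  F[1-2] = -1953.3671 N (compression)
  Rx@0 = -904.3600 N
  Ry@0 = +41.1423 N
  Ry@2 = +1716.8877 N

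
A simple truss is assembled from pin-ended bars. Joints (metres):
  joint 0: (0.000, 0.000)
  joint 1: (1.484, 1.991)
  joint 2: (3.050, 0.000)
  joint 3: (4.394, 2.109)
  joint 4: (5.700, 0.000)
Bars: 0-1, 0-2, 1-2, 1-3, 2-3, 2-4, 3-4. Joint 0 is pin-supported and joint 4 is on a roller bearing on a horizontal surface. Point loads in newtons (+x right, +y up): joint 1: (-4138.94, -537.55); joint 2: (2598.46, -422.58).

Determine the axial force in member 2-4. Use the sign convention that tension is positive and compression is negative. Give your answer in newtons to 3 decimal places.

-668.578

N=5 nodes, M=7 members, R=3 reactions → 2N=10, M+R=10
member 0 (0-1): L=2.4832, (cx,cy)=(0.5976,0.8018)
member 1 (0-2): L=3.0500, (cx,cy)=(1.0000,0.0000)
member 2 (1-2): L=2.5331, (cx,cy)=(0.6182,-0.7860)
member 3 (1-3): L=2.9124, (cx,cy)=(0.9992,0.0405)
member 4 (2-3): L=2.5008, (cx,cy)=(0.5374,0.8433)
member 5 (2-4): L=2.6500, (cx,cy)=(1.0000,0.0000)
member 6 (3-4): L=2.4806, (cx,cy)=(0.5265,-0.8502)
solve A·x = −loads:
  F[0-1] = -2544.0572 N (compression)
  F[0-2] = -20.1175 N (compression)
  F[1-2] = +1983.0772 N (tension)
  F[1-3] = +1393.7391 N (tension)
  F[2-3] = -1347.2122 N (compression)
  F[2-4] = -668.5776 N (compression)
  F[3-4] = +1269.9023 N (tension)
  Rx@0 = +1540.4800 N
  Ry@0 = +2039.7855 N
  Ry@4 = -1079.6555 N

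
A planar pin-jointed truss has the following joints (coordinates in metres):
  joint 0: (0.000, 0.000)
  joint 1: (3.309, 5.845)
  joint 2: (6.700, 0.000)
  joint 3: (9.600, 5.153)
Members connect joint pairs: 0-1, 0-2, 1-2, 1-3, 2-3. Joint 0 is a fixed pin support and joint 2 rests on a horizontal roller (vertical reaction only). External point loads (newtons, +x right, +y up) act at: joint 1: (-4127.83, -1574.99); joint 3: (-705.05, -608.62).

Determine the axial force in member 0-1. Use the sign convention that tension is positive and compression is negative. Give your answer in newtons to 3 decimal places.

-5374.507

N=4 nodes, M=5 members, R=3 reactions → 2N=8, M+R=8
member 0 (0-1): L=6.7167, (cx,cy)=(0.4927,0.8702)
member 1 (0-2): L=6.7000, (cx,cy)=(1.0000,0.0000)
member 2 (1-2): L=6.7574, (cx,cy)=(0.5018,-0.8650)
member 3 (1-3): L=6.3289, (cx,cy)=(0.9940,-0.1093)
member 4 (2-3): L=5.9130, (cx,cy)=(0.4904,0.8715)
solve A·x = −loads:
  F[0-1] = -5374.5074 N (compression)
  F[0-2] = -2185.0985 N (compression)
  F[1-2] = +3629.6959 N (tension)
  F[1-3] = -343.4565 N (compression)
  F[2-3] = -741.4735 N (compression)
  Rx@0 = +4832.8800 N
  Ry@0 = +4677.0272 N
  Ry@2 = -2493.4172 N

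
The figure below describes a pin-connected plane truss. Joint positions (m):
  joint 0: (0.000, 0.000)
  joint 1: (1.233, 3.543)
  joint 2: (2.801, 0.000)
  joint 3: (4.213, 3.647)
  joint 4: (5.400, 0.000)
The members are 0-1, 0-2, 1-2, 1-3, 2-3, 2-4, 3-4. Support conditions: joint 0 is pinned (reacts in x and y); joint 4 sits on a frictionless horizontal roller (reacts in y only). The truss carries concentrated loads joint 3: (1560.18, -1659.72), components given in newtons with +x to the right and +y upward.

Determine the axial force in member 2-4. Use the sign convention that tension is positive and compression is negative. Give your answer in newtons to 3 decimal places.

N=5 nodes, M=7 members, R=3 reactions → 2N=10, M+R=10
member 0 (0-1): L=3.7514, (cx,cy)=(0.3287,0.9444)
member 1 (0-2): L=2.8010, (cx,cy)=(1.0000,0.0000)
member 2 (1-2): L=3.8745, (cx,cy)=(0.4047,-0.9144)
member 3 (1-3): L=2.9818, (cx,cy)=(0.9994,0.0349)
member 4 (2-3): L=3.9108, (cx,cy)=(0.3611,0.9325)
member 5 (2-4): L=2.5990, (cx,cy)=(1.0000,0.0000)
member 6 (3-4): L=3.8353, (cx,cy)=(0.3095,-0.9509)
solve A·x = −loads:
  F[0-1] = +729.3912 N (tension)
  F[0-2] = +1320.4468 N (tension)
  F[1-2] = -732.8470 N (compression)
  F[1-3] = +536.6437 N (tension)
  F[2-3] = +718.6254 N (tension)
  F[2-4] = +764.4021 N (tension)
  F[3-4] = -2469.8537 N (compression)
  Rx@0 = -1560.1800 N
  Ry@0 = -688.8683 N
  Ry@4 = +2348.5883 N

764.402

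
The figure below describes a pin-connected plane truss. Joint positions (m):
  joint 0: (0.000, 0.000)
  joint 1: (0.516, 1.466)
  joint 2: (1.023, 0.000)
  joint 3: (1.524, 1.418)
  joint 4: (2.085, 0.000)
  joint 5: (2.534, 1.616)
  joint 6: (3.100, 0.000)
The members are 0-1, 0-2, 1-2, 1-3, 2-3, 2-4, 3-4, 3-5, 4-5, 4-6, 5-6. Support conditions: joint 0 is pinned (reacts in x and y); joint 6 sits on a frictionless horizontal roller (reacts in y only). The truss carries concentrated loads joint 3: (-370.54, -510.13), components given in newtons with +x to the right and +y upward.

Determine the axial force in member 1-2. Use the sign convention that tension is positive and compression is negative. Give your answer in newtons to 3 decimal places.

469.087

N=7 nodes, M=11 members, R=3 reactions → 2N=14, M+R=14
member 0 (0-1): L=1.5542, (cx,cy)=(0.3320,0.9433)
member 1 (0-2): L=1.0230, (cx,cy)=(1.0000,0.0000)
member 2 (1-2): L=1.5512, (cx,cy)=(0.3268,-0.9451)
member 3 (1-3): L=1.0091, (cx,cy)=(0.9989,-0.0476)
member 4 (2-3): L=1.5039, (cx,cy)=(0.3331,0.9429)
member 5 (2-4): L=1.0620, (cx,cy)=(1.0000,0.0000)
member 6 (3-4): L=1.5249, (cx,cy)=(0.3679,-0.9299)
member 7 (3-5): L=1.0292, (cx,cy)=(0.9813,0.1924)
member 8 (4-5): L=1.6772, (cx,cy)=(0.2677,0.9635)
member 9 (4-6): L=1.0150, (cx,cy)=(1.0000,0.0000)
member 10 (5-6): L=1.7123, (cx,cy)=(0.3306,-0.9438)
solve A·x = −loads:
  F[0-1] = -454.6242 N (compression)
  F[0-2] = -219.5992 N (compression)
  F[1-2] = +469.0874 N (tension)
  F[1-3] = -304.6044 N (compression)
  F[2-3] = -470.1811 N (compression)
  F[2-4] = +90.3525 N (tension)
  F[3-4] = -98.8102 N (compression)
  F[3-5] = -55.0298 N (compression)
  F[4-5] = +95.3614 N (tension)
  F[4-6] = +28.4731 N (tension)
  F[5-6] = -86.1364 N (compression)
  Rx@0 = +370.5400 N
  Ry@0 = +428.8357 N
  Ry@6 = +81.2943 N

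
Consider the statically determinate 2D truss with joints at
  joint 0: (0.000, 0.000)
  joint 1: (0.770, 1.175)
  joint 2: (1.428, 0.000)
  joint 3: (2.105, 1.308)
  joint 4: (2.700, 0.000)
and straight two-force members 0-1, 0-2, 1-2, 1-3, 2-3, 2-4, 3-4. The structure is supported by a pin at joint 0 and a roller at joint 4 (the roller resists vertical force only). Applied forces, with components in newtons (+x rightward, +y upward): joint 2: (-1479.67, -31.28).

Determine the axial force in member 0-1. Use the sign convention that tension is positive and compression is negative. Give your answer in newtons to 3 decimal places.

-17.619

N=5 nodes, M=7 members, R=3 reactions → 2N=10, M+R=10
member 0 (0-1): L=1.4048, (cx,cy)=(0.5481,0.8364)
member 1 (0-2): L=1.4280, (cx,cy)=(1.0000,0.0000)
member 2 (1-2): L=1.3467, (cx,cy)=(0.4886,-0.8725)
member 3 (1-3): L=1.3416, (cx,cy)=(0.9951,0.0991)
member 4 (2-3): L=1.4728, (cx,cy)=(0.4597,0.8881)
member 5 (2-4): L=1.2720, (cx,cy)=(1.0000,0.0000)
member 6 (3-4): L=1.4370, (cx,cy)=(0.4141,-0.9102)
solve A·x = −loads:
  F[0-1] = -17.6187 N (compression)
  F[0-2] = -1470.0130 N (compression)
  F[1-2] = +14.9528 N (tension)
  F[1-3] = -17.0470 N (compression)
  F[2-3] = +20.5312 N (tension)
  F[2-4] = +7.5256 N (tension)
  F[3-4] = -18.1749 N (compression)
  Rx@0 = +1479.6700 N
  Ry@0 = +14.7364 N
  Ry@4 = +16.5436 N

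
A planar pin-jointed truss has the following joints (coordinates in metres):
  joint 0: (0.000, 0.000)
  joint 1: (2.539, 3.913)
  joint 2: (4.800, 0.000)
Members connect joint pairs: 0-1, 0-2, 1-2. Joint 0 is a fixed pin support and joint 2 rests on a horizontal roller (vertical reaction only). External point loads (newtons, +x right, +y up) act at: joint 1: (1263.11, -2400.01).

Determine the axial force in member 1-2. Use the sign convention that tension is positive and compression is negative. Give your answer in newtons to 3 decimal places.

-2655.428

N=3 nodes, M=3 members, R=3 reactions → 2N=6, M+R=6
member 0 (0-1): L=4.6646, (cx,cy)=(0.5443,0.8389)
member 1 (0-2): L=4.8000, (cx,cy)=(1.0000,0.0000)
member 2 (1-2): L=4.5193, (cx,cy)=(0.5003,-0.8659)
solve A·x = −loads:
  F[0-1] = -120.1686 N (compression)
  F[0-2] = +1328.5199 N (tension)
  F[1-2] = -2655.4284 N (compression)
  Rx@0 = -1263.1100 N
  Ry@0 = +100.8069 N
  Ry@2 = +2299.2031 N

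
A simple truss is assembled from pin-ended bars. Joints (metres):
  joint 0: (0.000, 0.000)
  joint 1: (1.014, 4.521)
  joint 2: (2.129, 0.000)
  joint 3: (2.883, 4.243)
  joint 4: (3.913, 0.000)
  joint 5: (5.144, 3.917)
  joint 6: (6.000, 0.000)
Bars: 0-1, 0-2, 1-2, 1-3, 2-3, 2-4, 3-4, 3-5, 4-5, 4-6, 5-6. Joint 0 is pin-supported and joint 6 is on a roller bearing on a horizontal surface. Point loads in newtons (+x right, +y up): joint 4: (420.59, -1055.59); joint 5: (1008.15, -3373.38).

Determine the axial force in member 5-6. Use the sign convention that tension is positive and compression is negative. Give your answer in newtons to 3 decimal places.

N=7 nodes, M=11 members, R=3 reactions → 2N=14, M+R=14
member 0 (0-1): L=4.6333, (cx,cy)=(0.2188,0.9758)
member 1 (0-2): L=2.1290, (cx,cy)=(1.0000,0.0000)
member 2 (1-2): L=4.6565, (cx,cy)=(0.2395,-0.9709)
member 3 (1-3): L=1.8896, (cx,cy)=(0.9891,-0.1471)
member 4 (2-3): L=4.3095, (cx,cy)=(0.1750,0.9846)
member 5 (2-4): L=1.7840, (cx,cy)=(1.0000,0.0000)
member 6 (3-4): L=4.3662, (cx,cy)=(0.2359,-0.9718)
member 7 (3-5): L=2.2844, (cx,cy)=(0.9898,-0.1427)
member 8 (4-5): L=4.1059, (cx,cy)=(0.2998,0.9540)
member 9 (4-6): L=2.0870, (cx,cy)=(1.0000,0.0000)
member 10 (5-6): L=4.0094, (cx,cy)=(0.2135,-0.9769)
solve A·x = −loads:
  F[0-1] = -195.0117 N (compression)
  F[0-2] = +1471.4182 N (tension)
  F[1-2] = +210.2365 N (tension)
  F[1-3] = -94.0432 N (compression)
  F[2-3] = -207.3182 N (compression)
  F[2-4] = +1558.0329 N (tension)
  F[3-4] = +222.7921 N (tension)
  F[3-5] = -183.7304 N (compression)
  F[4-5] = +879.5470 N (tension)
  F[4-6] = +926.2994 N (tension)
  F[5-6] = -4338.7195 N (compression)
  Rx@0 = -1428.7400 N
  Ry@0 = +190.2843 N
  Ry@6 = +4238.6857 N

-4338.719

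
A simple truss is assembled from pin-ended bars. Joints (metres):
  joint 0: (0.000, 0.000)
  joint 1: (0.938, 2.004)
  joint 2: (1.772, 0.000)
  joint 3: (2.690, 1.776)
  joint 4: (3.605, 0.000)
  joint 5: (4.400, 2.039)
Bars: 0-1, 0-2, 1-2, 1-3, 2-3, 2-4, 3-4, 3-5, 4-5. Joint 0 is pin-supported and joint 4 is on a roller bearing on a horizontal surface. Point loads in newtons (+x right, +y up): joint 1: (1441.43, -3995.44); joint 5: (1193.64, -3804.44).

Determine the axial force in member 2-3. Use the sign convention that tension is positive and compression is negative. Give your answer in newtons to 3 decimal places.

3723.239

N=6 nodes, M=9 members, R=3 reactions → 2N=12, M+R=12
member 0 (0-1): L=2.2127, (cx,cy)=(0.4239,0.9057)
member 1 (0-2): L=1.7720, (cx,cy)=(1.0000,0.0000)
member 2 (1-2): L=2.1706, (cx,cy)=(0.3842,-0.9232)
member 3 (1-3): L=1.7668, (cx,cy)=(0.9916,-0.1290)
member 4 (2-3): L=1.9992, (cx,cy)=(0.4592,0.8883)
member 5 (2-4): L=1.8330, (cx,cy)=(1.0000,0.0000)
member 6 (3-4): L=1.9978, (cx,cy)=(0.4580,-0.8890)
member 7 (3-5): L=1.7301, (cx,cy)=(0.9884,0.1520)
member 8 (4-5): L=2.1885, (cx,cy)=(0.3633,0.9317)
solve A·x = −loads:
  F[0-1] = -707.1433 N (compression)
  F[0-2] = +2934.8452 N (tension)
  F[1-2] = -3582.5101 N (compression)
  F[1-3] = -367.7986 N (compression)
  F[2-3] = +3723.2389 N (tension)
  F[2-4] = -151.2661 N (compression)
  F[3-4] = -3281.3713 N (compression)
  F[3-5] = +2881.2343 N (tension)
  F[4-5] = -4553.4896 N (compression)
  Rx@0 = -2635.0700 N
  Ry@0 = +640.4580 N
  Ry@4 = +7159.4220 N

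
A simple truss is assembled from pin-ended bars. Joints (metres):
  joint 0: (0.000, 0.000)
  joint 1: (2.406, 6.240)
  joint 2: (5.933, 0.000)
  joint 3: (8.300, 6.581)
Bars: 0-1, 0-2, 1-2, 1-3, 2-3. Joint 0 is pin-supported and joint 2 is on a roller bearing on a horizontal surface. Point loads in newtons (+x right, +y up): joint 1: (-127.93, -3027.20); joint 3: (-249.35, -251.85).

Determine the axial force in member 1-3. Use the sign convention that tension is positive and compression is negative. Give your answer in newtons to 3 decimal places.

-162.412

N=4 nodes, M=5 members, R=3 reactions → 2N=8, M+R=8
member 0 (0-1): L=6.6878, (cx,cy)=(0.3598,0.9330)
member 1 (0-2): L=5.9330, (cx,cy)=(1.0000,0.0000)
member 2 (1-2): L=7.1678, (cx,cy)=(0.4921,-0.8706)
member 3 (1-3): L=5.9039, (cx,cy)=(0.9983,0.0578)
member 4 (2-3): L=6.9937, (cx,cy)=(0.3384,0.9410)
solve A·x = −loads:
  F[0-1] = -2261.6722 N (compression)
  F[0-2] = +436.3803 N (tension)
  F[1-2] = -1064.0729 N (compression)
  F[1-3] = -162.4118 N (compression)
  F[2-3] = -257.6758 N (compression)
  Rx@0 = +377.2800 N
  Ry@0 = +2110.2412 N
  Ry@2 = +1168.8088 N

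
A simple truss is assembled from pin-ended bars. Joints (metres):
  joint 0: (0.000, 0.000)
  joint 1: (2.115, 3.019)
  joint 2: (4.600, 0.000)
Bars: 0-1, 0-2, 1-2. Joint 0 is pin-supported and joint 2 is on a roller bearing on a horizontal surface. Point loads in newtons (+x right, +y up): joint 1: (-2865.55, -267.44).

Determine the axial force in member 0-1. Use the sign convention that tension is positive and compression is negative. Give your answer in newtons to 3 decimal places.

N=3 nodes, M=3 members, R=3 reactions → 2N=6, M+R=6
member 0 (0-1): L=3.6861, (cx,cy)=(0.5738,0.8190)
member 1 (0-2): L=4.6000, (cx,cy)=(1.0000,0.0000)
member 2 (1-2): L=3.9102, (cx,cy)=(0.6355,-0.7721)
solve A·x = −loads:
  F[0-1] = -2472.6631 N (compression)
  F[0-2] = -1446.8056 N (compression)
  F[1-2] = +2276.5733 N (tension)
  Rx@0 = +2865.5500 N
  Ry@0 = +2025.1487 N
  Ry@2 = -1757.7087 N

-2472.663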